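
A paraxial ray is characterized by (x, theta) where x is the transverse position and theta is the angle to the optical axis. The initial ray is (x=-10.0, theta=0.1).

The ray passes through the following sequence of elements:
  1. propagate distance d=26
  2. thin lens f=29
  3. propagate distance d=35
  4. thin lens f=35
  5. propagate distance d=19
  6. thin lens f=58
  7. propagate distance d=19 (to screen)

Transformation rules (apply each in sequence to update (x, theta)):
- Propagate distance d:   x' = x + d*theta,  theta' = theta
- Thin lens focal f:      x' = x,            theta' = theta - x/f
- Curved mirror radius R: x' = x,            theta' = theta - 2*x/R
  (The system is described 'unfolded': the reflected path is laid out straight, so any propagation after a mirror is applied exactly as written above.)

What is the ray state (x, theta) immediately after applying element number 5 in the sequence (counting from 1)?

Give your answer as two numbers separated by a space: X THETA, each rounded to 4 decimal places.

Initial: x=-10.0000 theta=0.1000
After 1 (propagate distance d=26): x=-7.4000 theta=0.1000
After 2 (thin lens f=29): x=-7.4000 theta=103/290 (≈0.3552)
After 3 (propagate distance d=35): x=1459/290 (≈5.0310) theta=103/290 (≈0.3552)
After 4 (thin lens f=35): x=1459/290 (≈5.0310) theta=37/175 (≈0.2114)
After 5 (propagate distance d=19): x=91839/10150 (≈9.0482) theta=37/175 (≈0.2114)
Rounded to 4 decimal places: x = 9.0482, theta = 0.2114

Answer: 9.0482 0.2114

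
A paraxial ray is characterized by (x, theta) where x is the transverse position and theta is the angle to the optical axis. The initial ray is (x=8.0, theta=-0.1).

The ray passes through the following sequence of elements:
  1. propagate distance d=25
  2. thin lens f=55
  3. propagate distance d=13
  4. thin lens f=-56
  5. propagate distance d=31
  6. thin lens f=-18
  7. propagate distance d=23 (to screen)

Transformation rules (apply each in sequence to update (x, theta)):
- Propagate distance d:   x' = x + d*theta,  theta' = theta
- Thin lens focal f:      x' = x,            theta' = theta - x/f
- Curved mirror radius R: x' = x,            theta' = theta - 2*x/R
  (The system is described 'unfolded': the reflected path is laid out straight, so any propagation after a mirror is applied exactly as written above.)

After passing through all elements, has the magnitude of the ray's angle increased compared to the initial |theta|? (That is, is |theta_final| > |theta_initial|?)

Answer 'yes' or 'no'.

Answer: yes

Derivation:
Initial: x=8.0000 theta=-0.1000
After 1 (propagate distance d=25): x=5.5000 theta=-0.1000
After 2 (thin lens f=55): x=5.5000 theta=-0.2000
After 3 (propagate distance d=13): x=2.9000 theta=-0.2000
After 4 (thin lens f=-56): x=2.9000 theta=-83/560 (≈-0.1482)
After 5 (propagate distance d=31): x=-949/560 (≈-1.6946) theta=-83/560 (≈-0.1482)
After 6 (thin lens f=-18): x=-949/560 (≈-1.6946) theta=-349/1440 (≈-0.2424)
After 7 (propagate distance d=23 (to screen)): x=-73271/10080 (≈-7.2689) theta=-349/1440 (≈-0.2424)
|theta_initial|=0.1000 |theta_final|=349/1440 (≈0.2424) -> increased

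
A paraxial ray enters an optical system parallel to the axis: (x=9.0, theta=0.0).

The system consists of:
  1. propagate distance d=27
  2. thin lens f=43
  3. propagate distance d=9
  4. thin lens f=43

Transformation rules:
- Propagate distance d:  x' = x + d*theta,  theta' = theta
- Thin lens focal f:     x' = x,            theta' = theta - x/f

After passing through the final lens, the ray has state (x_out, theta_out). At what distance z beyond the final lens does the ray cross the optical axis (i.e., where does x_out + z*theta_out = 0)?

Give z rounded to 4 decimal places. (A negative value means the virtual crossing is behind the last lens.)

Answer: 18.9870

Derivation:
Initial: x=9.0000 theta=0.0000
After 1 (propagate distance d=27): x=9.0000 theta=0.0000
After 2 (thin lens f=43): x=9.0000 theta=-9/43 (≈-0.2093)
After 3 (propagate distance d=9): x=306/43 (≈7.1163) theta=-9/43 (≈-0.2093)
After 4 (thin lens f=43): x=306/43 (≈7.1163) theta=-693/1849 (≈-0.3748)
z_focus = -x_out/theta_out = -(306/43)/(-693/1849) = 1462/77 ≈ 18.9870
Rounded to 4 decimal places: z = 18.9870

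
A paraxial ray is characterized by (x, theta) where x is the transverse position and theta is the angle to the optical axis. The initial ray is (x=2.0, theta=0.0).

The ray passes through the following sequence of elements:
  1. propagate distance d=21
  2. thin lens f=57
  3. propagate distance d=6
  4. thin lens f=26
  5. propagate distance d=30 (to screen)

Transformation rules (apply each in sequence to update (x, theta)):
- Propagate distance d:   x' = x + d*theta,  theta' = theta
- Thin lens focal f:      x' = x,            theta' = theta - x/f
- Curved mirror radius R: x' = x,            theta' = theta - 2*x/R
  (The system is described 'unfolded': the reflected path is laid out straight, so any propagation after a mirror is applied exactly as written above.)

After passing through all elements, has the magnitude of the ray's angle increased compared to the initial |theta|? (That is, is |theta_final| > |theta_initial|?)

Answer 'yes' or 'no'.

Initial: x=2.0000 theta=0.0000
After 1 (propagate distance d=21): x=2.0000 theta=0.0000
After 2 (thin lens f=57): x=2.0000 theta=-2/57 (≈-0.0351)
After 3 (propagate distance d=6): x=34/19 (≈1.7895) theta=-2/57 (≈-0.0351)
After 4 (thin lens f=26): x=34/19 (≈1.7895) theta=-77/741 (≈-0.1039)
After 5 (propagate distance d=30 (to screen)): x=-328/247 (≈-1.3279) theta=-77/741 (≈-0.1039)
|theta_initial|=0.0000 |theta_final|=77/741 (≈0.1039) -> increased

Answer: yes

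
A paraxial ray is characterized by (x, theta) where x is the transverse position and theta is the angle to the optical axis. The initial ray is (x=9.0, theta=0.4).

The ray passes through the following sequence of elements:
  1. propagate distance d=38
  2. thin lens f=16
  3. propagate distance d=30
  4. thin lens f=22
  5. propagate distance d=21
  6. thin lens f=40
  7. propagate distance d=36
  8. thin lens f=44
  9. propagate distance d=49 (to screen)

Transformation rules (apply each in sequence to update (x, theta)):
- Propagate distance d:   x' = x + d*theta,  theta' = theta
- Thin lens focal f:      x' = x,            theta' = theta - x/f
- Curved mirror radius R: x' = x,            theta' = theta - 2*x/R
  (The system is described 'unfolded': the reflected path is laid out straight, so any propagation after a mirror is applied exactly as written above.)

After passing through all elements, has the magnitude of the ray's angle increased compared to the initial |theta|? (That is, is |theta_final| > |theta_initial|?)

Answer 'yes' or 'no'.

Answer: yes

Derivation:
Initial: x=9.0000 theta=0.4000
After 1 (propagate distance d=38): x=24.2000 theta=0.4000
After 2 (thin lens f=16): x=24.2000 theta=-1.1125
After 3 (propagate distance d=30): x=-9.1750 theta=-1.1125
After 4 (thin lens f=22): x=-9.1750 theta=-153/220 (≈-0.6955)
After 5 (propagate distance d=21): x=-10463/440 (≈-23.7795) theta=-153/220 (≈-0.6955)
After 6 (thin lens f=40): x=-10463/440 (≈-23.7795) theta=-1777/17600 (≈-0.1010)
After 7 (propagate distance d=36): x=-120623/4400 (≈-27.4143) theta=-1777/17600 (≈-0.1010)
After 8 (thin lens f=44): x=-120623/4400 (≈-27.4143) theta=25269/48400 (≈0.5221)
After 9 (propagate distance d=49 (to screen)): x=-5542/3025 (≈-1.8321) theta=25269/48400 (≈0.5221)
|theta_initial|=0.4000 |theta_final|=25269/48400 (≈0.5221) -> increased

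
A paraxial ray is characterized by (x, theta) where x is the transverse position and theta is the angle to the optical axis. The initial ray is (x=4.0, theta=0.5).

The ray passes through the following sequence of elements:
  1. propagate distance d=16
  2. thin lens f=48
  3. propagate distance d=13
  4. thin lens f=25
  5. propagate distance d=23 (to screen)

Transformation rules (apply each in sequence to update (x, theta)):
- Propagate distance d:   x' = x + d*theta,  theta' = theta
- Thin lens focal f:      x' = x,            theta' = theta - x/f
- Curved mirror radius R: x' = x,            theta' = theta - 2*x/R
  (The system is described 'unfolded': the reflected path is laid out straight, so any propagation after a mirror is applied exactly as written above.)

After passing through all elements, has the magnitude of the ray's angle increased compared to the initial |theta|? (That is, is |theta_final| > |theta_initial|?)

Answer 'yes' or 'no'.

Initial: x=4.0000 theta=0.5000
After 1 (propagate distance d=16): x=12.0000 theta=0.5000
After 2 (thin lens f=48): x=12.0000 theta=0.2500
After 3 (propagate distance d=13): x=15.2500 theta=0.2500
After 4 (thin lens f=25): x=15.2500 theta=-0.3600
After 5 (propagate distance d=23 (to screen)): x=6.9700 theta=-0.3600
|theta_initial|=0.5000 |theta_final|=0.3600 -> not increased

Answer: no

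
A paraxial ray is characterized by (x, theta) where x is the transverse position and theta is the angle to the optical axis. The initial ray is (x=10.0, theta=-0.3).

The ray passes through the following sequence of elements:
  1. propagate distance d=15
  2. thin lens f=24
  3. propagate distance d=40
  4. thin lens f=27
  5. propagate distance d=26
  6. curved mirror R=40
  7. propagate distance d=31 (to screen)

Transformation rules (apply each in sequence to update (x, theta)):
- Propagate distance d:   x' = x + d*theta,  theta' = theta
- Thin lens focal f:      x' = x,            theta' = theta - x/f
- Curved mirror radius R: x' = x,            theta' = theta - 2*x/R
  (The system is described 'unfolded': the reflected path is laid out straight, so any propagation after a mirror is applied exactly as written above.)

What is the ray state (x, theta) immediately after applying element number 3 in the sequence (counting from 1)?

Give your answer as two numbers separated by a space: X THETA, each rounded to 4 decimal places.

Answer: -15.6667 -0.5292

Derivation:
Initial: x=10.0000 theta=-0.3000
After 1 (propagate distance d=15): x=5.5000 theta=-0.3000
After 2 (thin lens f=24): x=5.5000 theta=-127/240 (≈-0.5292)
After 3 (propagate distance d=40): x=-47/3 (≈-15.6667) theta=-127/240 (≈-0.5292)
Rounded to 4 decimal places: x = -15.6667, theta = -0.5292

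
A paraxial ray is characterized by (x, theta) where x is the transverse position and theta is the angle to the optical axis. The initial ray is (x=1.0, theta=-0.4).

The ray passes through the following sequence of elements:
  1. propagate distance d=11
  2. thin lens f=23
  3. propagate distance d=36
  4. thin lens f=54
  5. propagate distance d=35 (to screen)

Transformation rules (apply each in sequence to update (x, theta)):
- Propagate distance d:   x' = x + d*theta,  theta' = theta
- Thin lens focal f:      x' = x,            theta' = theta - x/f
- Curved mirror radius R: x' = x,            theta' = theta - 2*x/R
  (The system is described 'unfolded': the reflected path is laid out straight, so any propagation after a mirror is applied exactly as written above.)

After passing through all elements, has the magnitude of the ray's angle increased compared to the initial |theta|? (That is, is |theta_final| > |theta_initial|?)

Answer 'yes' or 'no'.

Answer: no

Derivation:
Initial: x=1.0000 theta=-0.4000
After 1 (propagate distance d=11): x=-3.4000 theta=-0.4000
After 2 (thin lens f=23): x=-3.4000 theta=-29/115 (≈-0.2522)
After 3 (propagate distance d=36): x=-287/23 (≈-12.4783) theta=-29/115 (≈-0.2522)
After 4 (thin lens f=54): x=-287/23 (≈-12.4783) theta=-131/6210 (≈-0.0211)
After 5 (propagate distance d=35 (to screen)): x=-16415/1242 (≈-13.2166) theta=-131/6210 (≈-0.0211)
|theta_initial|=0.4000 |theta_final|=131/6210 (≈0.0211) -> not increased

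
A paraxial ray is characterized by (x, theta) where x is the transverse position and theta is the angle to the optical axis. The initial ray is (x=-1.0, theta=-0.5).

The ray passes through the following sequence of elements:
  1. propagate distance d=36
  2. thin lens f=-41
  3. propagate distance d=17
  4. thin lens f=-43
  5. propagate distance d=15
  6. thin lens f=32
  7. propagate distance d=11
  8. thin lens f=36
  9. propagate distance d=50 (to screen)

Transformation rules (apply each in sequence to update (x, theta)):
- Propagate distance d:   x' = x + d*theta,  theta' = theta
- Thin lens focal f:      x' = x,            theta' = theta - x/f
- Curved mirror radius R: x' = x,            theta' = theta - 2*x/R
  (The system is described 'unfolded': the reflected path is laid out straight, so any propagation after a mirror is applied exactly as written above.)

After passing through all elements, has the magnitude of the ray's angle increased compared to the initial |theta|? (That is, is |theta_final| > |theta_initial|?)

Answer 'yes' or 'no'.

Initial: x=-1.0000 theta=-0.5000
After 1 (propagate distance d=36): x=-19.0000 theta=-0.5000
After 2 (thin lens f=-41): x=-19.0000 theta=-79/82 (≈-0.9634)
After 3 (propagate distance d=17): x=-2901/82 (≈-35.3780) theta=-79/82 (≈-0.9634)
After 4 (thin lens f=-43): x=-2901/82 (≈-35.3780) theta=-3149/1763 (≈-1.7862)
After 5 (propagate distance d=15): x=-219213/3526 (≈-62.1704) theta=-3149/1763 (≈-1.7862)
After 6 (thin lens f=32): x=-219213/3526 (≈-62.1704) theta=17677/112832 (≈0.1567)
After 7 (propagate distance d=11): x=-6820369/112832 (≈-60.4471) theta=17677/112832 (≈0.1567)
After 8 (thin lens f=36): x=-6820369/112832 (≈-60.4471) theta=7456741/4061952 (≈1.8358)
After 9 (propagate distance d=50 (to screen)): x=63651883/2030976 (≈31.3405) theta=7456741/4061952 (≈1.8358)
|theta_initial|=0.5000 |theta_final|=7456741/4061952 (≈1.8358) -> increased

Answer: yes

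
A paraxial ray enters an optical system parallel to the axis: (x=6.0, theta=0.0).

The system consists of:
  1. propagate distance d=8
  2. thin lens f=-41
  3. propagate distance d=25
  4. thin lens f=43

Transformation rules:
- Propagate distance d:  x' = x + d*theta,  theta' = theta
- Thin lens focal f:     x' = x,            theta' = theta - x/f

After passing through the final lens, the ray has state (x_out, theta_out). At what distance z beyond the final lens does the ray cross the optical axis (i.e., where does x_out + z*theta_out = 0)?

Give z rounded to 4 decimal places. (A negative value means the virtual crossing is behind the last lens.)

Answer: 123.3913

Derivation:
Initial: x=6.0000 theta=0.0000
After 1 (propagate distance d=8): x=6.0000 theta=0.0000
After 2 (thin lens f=-41): x=6.0000 theta=6/41 (≈0.1463)
After 3 (propagate distance d=25): x=396/41 (≈9.6585) theta=6/41 (≈0.1463)
After 4 (thin lens f=43): x=396/41 (≈9.6585) theta=-138/1763 (≈-0.0783)
z_focus = -x_out/theta_out = -(396/41)/(-138/1763) = 2838/23 ≈ 123.3913
Rounded to 4 decimal places: z = 123.3913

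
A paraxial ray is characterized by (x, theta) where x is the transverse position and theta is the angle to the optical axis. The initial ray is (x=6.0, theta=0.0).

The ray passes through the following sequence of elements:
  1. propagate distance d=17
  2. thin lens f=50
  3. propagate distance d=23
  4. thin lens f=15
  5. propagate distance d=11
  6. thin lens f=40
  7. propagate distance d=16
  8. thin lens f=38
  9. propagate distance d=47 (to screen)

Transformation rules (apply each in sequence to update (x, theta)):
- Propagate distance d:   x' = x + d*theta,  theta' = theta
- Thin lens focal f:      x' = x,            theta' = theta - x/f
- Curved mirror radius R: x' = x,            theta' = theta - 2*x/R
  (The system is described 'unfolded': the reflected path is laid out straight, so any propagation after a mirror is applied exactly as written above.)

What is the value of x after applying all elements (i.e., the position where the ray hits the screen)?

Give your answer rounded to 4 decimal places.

Answer: -13.9181

Derivation:
Initial: x=6.0000 theta=0.0000
After 1 (propagate distance d=17): x=6.0000 theta=0.0000
After 2 (thin lens f=50): x=6.0000 theta=-0.1200
After 3 (propagate distance d=23): x=3.2400 theta=-0.1200
After 4 (thin lens f=15): x=3.2400 theta=-0.3360
After 5 (propagate distance d=11): x=-0.4560 theta=-0.3360
After 6 (thin lens f=40): x=-0.4560 theta=-0.3246
After 7 (propagate distance d=16): x=-5.6496 theta=-0.3246
After 8 (thin lens f=38): x=-5.6496 theta=-16713/95000 (≈-0.1759)
After 9 (propagate distance d=47 (to screen)): x=-1322223/95000 (≈-13.9181) theta=-16713/95000 (≈-0.1759)
Rounded to 4 decimal places: x = -13.9181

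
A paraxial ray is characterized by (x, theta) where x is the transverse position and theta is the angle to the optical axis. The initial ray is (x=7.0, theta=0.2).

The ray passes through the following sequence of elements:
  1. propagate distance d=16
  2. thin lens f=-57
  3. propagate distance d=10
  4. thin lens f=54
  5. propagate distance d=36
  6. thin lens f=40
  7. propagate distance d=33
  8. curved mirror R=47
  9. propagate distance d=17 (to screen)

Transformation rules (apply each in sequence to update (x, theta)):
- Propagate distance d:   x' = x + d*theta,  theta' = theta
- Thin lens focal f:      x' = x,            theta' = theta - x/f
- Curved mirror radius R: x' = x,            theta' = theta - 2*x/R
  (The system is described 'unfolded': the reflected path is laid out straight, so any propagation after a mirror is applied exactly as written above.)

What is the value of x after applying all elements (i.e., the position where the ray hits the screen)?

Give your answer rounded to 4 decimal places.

Initial: x=7.0000 theta=0.2000
After 1 (propagate distance d=16): x=10.2000 theta=0.2000
After 2 (thin lens f=-57): x=10.2000 theta=36/95 (≈0.3789)
After 3 (propagate distance d=10): x=1329/95 (≈13.9895) theta=36/95 (≈0.3789)
After 4 (thin lens f=54): x=1329/95 (≈13.9895) theta=41/342 (≈0.1199)
After 5 (propagate distance d=36): x=1739/95 (≈18.3053) theta=41/342 (≈0.1199)
After 6 (thin lens f=40): x=1739/95 (≈18.3053) theta=-11551/34200 (≈-0.3377)
After 7 (propagate distance d=33): x=81619/11400 (≈7.1596) theta=-11551/34200 (≈-0.3377)
After 8 (curved mirror R=47): x=81619/11400 (≈7.1596) theta=-1032611/1607400 (≈-0.6424)
After 9 (propagate distance d=17 (to screen)): x=-1511527/401850 (≈-3.7614) theta=-1032611/1607400 (≈-0.6424)
Rounded to 4 decimal places: x = -3.7614

Answer: -3.7614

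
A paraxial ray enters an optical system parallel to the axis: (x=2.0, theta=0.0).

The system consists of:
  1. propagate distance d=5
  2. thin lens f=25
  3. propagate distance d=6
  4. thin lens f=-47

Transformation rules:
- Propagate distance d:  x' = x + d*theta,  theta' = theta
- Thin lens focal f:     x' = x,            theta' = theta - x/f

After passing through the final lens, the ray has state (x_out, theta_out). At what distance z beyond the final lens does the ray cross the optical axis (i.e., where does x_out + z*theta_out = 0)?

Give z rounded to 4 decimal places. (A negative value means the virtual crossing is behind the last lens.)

Answer: 31.8929

Derivation:
Initial: x=2.0000 theta=0.0000
After 1 (propagate distance d=5): x=2.0000 theta=0.0000
After 2 (thin lens f=25): x=2.0000 theta=-0.0800
After 3 (propagate distance d=6): x=1.5200 theta=-0.0800
After 4 (thin lens f=-47): x=1.5200 theta=-56/1175 (≈-0.0477)
z_focus = -x_out/theta_out = -(1.5200)/(-56/1175) = 893/28 ≈ 31.8929
Rounded to 4 decimal places: z = 31.8929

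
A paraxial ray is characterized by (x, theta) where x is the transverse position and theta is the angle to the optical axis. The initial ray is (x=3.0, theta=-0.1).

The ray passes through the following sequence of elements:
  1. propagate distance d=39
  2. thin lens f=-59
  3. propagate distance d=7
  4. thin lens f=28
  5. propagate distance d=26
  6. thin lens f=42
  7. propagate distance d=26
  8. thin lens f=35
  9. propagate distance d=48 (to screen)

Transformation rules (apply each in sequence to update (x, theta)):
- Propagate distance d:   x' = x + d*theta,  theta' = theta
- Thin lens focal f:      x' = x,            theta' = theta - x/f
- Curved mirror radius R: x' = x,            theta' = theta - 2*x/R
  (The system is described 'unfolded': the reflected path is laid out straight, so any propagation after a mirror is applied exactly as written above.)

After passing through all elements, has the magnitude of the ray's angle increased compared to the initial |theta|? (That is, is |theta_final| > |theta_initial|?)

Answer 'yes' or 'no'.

Answer: no

Derivation:
Initial: x=3.0000 theta=-0.1000
After 1 (propagate distance d=39): x=-0.9000 theta=-0.1000
After 2 (thin lens f=-59): x=-0.9000 theta=-34/295 (≈-0.1153)
After 3 (propagate distance d=7): x=-1007/590 (≈-1.7068) theta=-34/295 (≈-0.1153)
After 4 (thin lens f=28): x=-1007/590 (≈-1.7068) theta=-897/16520 (≈-0.0543)
After 5 (propagate distance d=26): x=-25759/8260 (≈-3.1185) theta=-897/16520 (≈-0.0543)
After 6 (thin lens f=42): x=-25759/8260 (≈-3.1185) theta=3461/173460 (≈0.0200)
After 7 (propagate distance d=26): x=-450953/173460 (≈-2.5998) theta=3461/173460 (≈0.0200)
After 8 (thin lens f=35): x=-450953/173460 (≈-2.5998) theta=47674/505925 (≈0.0942)
After 9 (propagate distance d=48 (to screen)): x=11676869/6071100 (≈1.9234) theta=47674/505925 (≈0.0942)
|theta_initial|=0.1000 |theta_final|=47674/505925 (≈0.0942) -> not increased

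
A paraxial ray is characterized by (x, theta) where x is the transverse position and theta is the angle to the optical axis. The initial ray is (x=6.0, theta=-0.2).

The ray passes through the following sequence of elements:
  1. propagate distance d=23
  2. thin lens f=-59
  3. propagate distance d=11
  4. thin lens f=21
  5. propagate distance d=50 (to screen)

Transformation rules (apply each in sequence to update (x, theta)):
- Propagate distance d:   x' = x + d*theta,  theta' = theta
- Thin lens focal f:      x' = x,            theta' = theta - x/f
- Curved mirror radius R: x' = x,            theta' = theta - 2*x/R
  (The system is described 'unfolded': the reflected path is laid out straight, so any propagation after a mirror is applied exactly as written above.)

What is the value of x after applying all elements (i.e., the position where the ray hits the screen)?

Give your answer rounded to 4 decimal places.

Answer: -8.0692

Derivation:
Initial: x=6.0000 theta=-0.2000
After 1 (propagate distance d=23): x=1.4000 theta=-0.2000
After 2 (thin lens f=-59): x=1.4000 theta=-52/295 (≈-0.1763)
After 3 (propagate distance d=11): x=-159/295 (≈-0.5390) theta=-52/295 (≈-0.1763)
After 4 (thin lens f=21): x=-159/295 (≈-0.5390) theta=-311/2065 (≈-0.1506)
After 5 (propagate distance d=50 (to screen)): x=-16663/2065 (≈-8.0692) theta=-311/2065 (≈-0.1506)
Rounded to 4 decimal places: x = -8.0692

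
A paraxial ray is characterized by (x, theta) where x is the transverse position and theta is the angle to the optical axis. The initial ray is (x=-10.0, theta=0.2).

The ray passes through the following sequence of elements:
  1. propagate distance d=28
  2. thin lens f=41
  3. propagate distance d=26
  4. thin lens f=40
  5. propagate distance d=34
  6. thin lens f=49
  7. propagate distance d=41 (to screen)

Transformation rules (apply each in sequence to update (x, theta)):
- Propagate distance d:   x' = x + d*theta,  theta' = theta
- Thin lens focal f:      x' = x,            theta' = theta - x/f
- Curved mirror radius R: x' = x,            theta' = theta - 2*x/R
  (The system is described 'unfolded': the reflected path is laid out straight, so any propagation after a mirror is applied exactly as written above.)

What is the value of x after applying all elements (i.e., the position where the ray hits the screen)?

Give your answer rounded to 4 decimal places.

Initial: x=-10.0000 theta=0.2000
After 1 (propagate distance d=28): x=-4.4000 theta=0.2000
After 2 (thin lens f=41): x=-4.4000 theta=63/205 (≈0.3073)
After 3 (propagate distance d=26): x=736/205 (≈3.5902) theta=63/205 (≈0.3073)
After 4 (thin lens f=40): x=736/205 (≈3.5902) theta=223/1025 (≈0.2176)
After 5 (propagate distance d=34): x=11262/1025 (≈10.9873) theta=223/1025 (≈0.2176)
After 6 (thin lens f=49): x=11262/1025 (≈10.9873) theta=-67/10045 (≈-0.0067)
After 7 (propagate distance d=41 (to screen)): x=538103/50225 (≈10.7138) theta=-67/10045 (≈-0.0067)
Rounded to 4 decimal places: x = 10.7138

Answer: 10.7138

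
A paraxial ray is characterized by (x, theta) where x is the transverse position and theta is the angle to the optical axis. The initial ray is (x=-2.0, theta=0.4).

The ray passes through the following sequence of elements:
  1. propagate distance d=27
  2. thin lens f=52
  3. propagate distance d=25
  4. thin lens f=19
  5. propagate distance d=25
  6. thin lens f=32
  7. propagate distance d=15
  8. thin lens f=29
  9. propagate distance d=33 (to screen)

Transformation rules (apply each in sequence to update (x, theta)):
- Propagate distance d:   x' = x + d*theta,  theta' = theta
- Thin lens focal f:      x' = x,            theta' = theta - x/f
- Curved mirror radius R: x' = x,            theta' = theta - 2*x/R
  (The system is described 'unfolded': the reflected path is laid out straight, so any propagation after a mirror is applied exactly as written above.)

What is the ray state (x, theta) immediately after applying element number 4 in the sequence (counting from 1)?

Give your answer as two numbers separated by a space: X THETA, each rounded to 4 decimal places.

Answer: 14.5692 -0.5360

Derivation:
Initial: x=-2.0000 theta=0.4000
After 1 (propagate distance d=27): x=8.8000 theta=0.4000
After 2 (thin lens f=52): x=8.8000 theta=3/13 (≈0.2308)
After 3 (propagate distance d=25): x=947/65 (≈14.5692) theta=3/13 (≈0.2308)
After 4 (thin lens f=19): x=947/65 (≈14.5692) theta=-662/1235 (≈-0.5360)
Rounded to 4 decimal places: x = 14.5692, theta = -0.5360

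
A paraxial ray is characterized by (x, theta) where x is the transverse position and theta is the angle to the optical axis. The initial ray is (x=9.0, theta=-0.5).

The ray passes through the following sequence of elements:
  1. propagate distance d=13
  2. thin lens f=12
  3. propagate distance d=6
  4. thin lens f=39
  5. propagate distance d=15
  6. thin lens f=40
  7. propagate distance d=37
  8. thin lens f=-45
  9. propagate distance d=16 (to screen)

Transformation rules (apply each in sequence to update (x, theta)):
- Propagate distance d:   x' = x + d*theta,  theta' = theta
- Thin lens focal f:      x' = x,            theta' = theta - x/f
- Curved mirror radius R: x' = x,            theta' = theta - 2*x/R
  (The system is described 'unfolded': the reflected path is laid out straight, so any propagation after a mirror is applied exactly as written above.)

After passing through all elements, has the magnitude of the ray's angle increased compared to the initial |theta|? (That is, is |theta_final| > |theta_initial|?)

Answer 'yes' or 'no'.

Answer: yes

Derivation:
Initial: x=9.0000 theta=-0.5000
After 1 (propagate distance d=13): x=2.5000 theta=-0.5000
After 2 (thin lens f=12): x=2.5000 theta=-17/24 (≈-0.7083)
After 3 (propagate distance d=6): x=-1.7500 theta=-17/24 (≈-0.7083)
After 4 (thin lens f=39): x=-1.7500 theta=-69/104 (≈-0.6635)
After 5 (propagate distance d=15): x=-1217/104 (≈-11.7019) theta=-69/104 (≈-0.6635)
After 6 (thin lens f=40): x=-1217/104 (≈-11.7019) theta=-1543/4160 (≈-0.3709)
After 7 (propagate distance d=37): x=-105771/4160 (≈-25.4257) theta=-1543/4160 (≈-0.3709)
After 8 (thin lens f=-45): x=-105771/4160 (≈-25.4257) theta=-29201/31200 (≈-0.9359)
After 9 (propagate distance d=16 (to screen)): x=-2520997/62400 (≈-40.4006) theta=-29201/31200 (≈-0.9359)
|theta_initial|=0.5000 |theta_final|=29201/31200 (≈0.9359) -> increased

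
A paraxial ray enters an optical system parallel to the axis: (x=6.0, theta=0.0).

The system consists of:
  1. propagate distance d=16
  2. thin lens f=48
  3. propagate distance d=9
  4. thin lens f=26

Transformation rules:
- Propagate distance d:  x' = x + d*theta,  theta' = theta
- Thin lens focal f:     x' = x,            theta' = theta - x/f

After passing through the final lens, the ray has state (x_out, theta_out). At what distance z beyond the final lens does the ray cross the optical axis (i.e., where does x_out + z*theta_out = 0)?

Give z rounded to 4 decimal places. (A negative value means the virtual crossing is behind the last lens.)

Answer: 15.6000

Derivation:
Initial: x=6.0000 theta=0.0000
After 1 (propagate distance d=16): x=6.0000 theta=0.0000
After 2 (thin lens f=48): x=6.0000 theta=-0.1250
After 3 (propagate distance d=9): x=4.8750 theta=-0.1250
After 4 (thin lens f=26): x=4.8750 theta=-0.3125
z_focus = -x_out/theta_out = -(4.8750)/(-0.3125) = 15.6000
Rounded to 4 decimal places: z = 15.6000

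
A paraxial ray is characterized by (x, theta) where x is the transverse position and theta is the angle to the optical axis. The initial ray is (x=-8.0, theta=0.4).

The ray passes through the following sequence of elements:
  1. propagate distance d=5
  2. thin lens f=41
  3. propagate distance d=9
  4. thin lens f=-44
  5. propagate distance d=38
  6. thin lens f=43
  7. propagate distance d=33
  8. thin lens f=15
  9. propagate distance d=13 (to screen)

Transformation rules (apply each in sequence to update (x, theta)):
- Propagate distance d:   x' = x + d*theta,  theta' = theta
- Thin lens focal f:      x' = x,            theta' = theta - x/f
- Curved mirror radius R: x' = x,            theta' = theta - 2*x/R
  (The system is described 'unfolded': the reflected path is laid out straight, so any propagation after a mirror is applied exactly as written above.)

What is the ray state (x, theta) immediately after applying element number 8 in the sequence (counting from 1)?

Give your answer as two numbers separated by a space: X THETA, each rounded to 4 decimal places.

Initial: x=-8.0000 theta=0.4000
After 1 (propagate distance d=5): x=-6.0000 theta=0.4000
After 2 (thin lens f=41): x=-6.0000 theta=112/205 (≈0.5463)
After 3 (propagate distance d=9): x=-222/205 (≈-1.0829) theta=112/205 (≈0.5463)
After 4 (thin lens f=-44): x=-222/205 (≈-1.0829) theta=2353/4510 (≈0.5217)
After 5 (propagate distance d=38): x=8453/451 (≈18.7428) theta=2353/4510 (≈0.5217)
After 6 (thin lens f=43): x=8453/451 (≈18.7428) theta=16649/193930 (≈0.0859)
After 7 (propagate distance d=33): x=4184207/193930 (≈21.5759) theta=16649/193930 (≈0.0859)
After 8 (thin lens f=15): x=4184207/193930 (≈21.5759) theta=-1967236/1454475 (≈-1.3525)
Rounded to 4 decimal places: x = 21.5759, theta = -1.3525

Answer: 21.5759 -1.3525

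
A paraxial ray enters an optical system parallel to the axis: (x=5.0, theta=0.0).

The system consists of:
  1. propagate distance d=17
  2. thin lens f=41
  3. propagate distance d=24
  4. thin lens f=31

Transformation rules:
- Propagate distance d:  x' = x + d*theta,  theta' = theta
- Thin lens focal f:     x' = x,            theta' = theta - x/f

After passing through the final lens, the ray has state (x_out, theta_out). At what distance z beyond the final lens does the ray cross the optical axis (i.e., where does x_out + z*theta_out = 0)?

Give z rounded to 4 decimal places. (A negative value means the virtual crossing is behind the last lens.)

Initial: x=5.0000 theta=0.0000
After 1 (propagate distance d=17): x=5.0000 theta=0.0000
After 2 (thin lens f=41): x=5.0000 theta=-5/41 (≈-0.1220)
After 3 (propagate distance d=24): x=85/41 (≈2.0732) theta=-5/41 (≈-0.1220)
After 4 (thin lens f=31): x=85/41 (≈2.0732) theta=-240/1271 (≈-0.1888)
z_focus = -x_out/theta_out = -(85/41)/(-240/1271) = 527/48 ≈ 10.9792
Rounded to 4 decimal places: z = 10.9792

Answer: 10.9792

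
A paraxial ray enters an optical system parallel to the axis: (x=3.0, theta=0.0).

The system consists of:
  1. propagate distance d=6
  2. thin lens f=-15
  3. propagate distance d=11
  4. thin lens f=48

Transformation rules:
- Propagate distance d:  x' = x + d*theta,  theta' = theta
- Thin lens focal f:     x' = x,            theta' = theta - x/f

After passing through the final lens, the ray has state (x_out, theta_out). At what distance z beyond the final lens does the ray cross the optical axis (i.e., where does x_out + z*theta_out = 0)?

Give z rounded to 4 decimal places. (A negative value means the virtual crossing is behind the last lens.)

Answer: -56.7273

Derivation:
Initial: x=3.0000 theta=0.0000
After 1 (propagate distance d=6): x=3.0000 theta=0.0000
After 2 (thin lens f=-15): x=3.0000 theta=0.2000
After 3 (propagate distance d=11): x=5.2000 theta=0.2000
After 4 (thin lens f=48): x=5.2000 theta=11/120 (≈0.0917)
z_focus = -x_out/theta_out = -(5.2000)/(11/120) = -624/11 ≈ -56.7273
Rounded to 4 decimal places: z = -56.7273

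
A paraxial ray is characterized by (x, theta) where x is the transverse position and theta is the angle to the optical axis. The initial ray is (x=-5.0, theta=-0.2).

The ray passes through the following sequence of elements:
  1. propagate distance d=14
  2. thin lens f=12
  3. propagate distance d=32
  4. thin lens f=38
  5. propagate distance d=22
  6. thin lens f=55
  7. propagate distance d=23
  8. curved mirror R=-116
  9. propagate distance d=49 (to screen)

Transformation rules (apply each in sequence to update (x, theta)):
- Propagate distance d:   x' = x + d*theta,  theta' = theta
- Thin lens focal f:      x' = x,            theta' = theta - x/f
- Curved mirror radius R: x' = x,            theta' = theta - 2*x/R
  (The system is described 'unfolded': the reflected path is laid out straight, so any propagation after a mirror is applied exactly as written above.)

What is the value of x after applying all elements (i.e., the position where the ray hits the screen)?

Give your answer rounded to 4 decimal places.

Answer: 27.5771

Derivation:
Initial: x=-5.0000 theta=-0.2000
After 1 (propagate distance d=14): x=-7.8000 theta=-0.2000
After 2 (thin lens f=12): x=-7.8000 theta=0.4500
After 3 (propagate distance d=32): x=6.6000 theta=0.4500
After 4 (thin lens f=38): x=6.6000 theta=21/76 (≈0.2763)
After 5 (propagate distance d=22): x=2409/190 (≈12.6789) theta=21/76 (≈0.2763)
After 6 (thin lens f=55): x=2409/190 (≈12.6789) theta=87/1900 (≈0.0458)
After 7 (propagate distance d=23): x=26091/1900 (≈13.7321) theta=87/1900 (≈0.0458)
After 8 (curved mirror R=-116): x=26091/1900 (≈13.7321) theta=31137/110200 (≈0.2825)
After 9 (propagate distance d=49 (to screen)): x=3038991/110200 (≈27.5771) theta=31137/110200 (≈0.2825)
Rounded to 4 decimal places: x = 27.5771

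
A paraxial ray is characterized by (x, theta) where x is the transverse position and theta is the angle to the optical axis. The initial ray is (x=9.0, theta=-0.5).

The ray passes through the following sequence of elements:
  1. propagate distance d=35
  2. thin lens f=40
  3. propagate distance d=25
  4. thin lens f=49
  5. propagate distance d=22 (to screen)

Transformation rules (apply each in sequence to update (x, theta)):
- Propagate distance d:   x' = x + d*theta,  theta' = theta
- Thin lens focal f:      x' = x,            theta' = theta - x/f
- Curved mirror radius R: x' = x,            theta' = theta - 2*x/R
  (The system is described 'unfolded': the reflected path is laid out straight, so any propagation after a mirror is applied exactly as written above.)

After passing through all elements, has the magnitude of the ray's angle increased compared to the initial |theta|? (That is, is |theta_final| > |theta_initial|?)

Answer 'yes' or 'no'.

Answer: no

Derivation:
Initial: x=9.0000 theta=-0.5000
After 1 (propagate distance d=35): x=-8.5000 theta=-0.5000
After 2 (thin lens f=40): x=-8.5000 theta=-0.2875
After 3 (propagate distance d=25): x=-15.6875 theta=-0.2875
After 4 (thin lens f=49): x=-15.6875 theta=8/245 (≈0.0327)
After 5 (propagate distance d=22 (to screen)): x=-58679/3920 (≈-14.9691) theta=8/245 (≈0.0327)
|theta_initial|=0.5000 |theta_final|=8/245 (≈0.0327) -> not increased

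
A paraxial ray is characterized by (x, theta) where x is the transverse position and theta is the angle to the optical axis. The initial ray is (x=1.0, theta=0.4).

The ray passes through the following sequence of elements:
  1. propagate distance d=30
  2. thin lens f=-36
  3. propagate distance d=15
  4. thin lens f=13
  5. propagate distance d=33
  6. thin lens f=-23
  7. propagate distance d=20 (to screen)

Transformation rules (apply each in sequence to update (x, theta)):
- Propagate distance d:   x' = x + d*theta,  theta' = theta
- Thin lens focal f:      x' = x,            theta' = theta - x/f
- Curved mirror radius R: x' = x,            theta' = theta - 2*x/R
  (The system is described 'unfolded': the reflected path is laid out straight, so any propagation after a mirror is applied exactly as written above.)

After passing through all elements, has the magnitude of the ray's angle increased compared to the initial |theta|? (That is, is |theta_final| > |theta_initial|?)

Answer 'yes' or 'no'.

Answer: yes

Derivation:
Initial: x=1.0000 theta=0.4000
After 1 (propagate distance d=30): x=13.0000 theta=0.4000
After 2 (thin lens f=-36): x=13.0000 theta=137/180 (≈0.7611)
After 3 (propagate distance d=15): x=293/12 (≈24.4167) theta=137/180 (≈0.7611)
After 4 (thin lens f=13): x=293/12 (≈24.4167) theta=-1307/1170 (≈-1.1171)
After 5 (propagate distance d=33): x=-9709/780 (≈-12.4474) theta=-1307/1170 (≈-1.1171)
After 6 (thin lens f=-23): x=-9709/780 (≈-12.4474) theta=-89249/53820 (≈-1.6583)
After 7 (propagate distance d=20 (to screen)): x=-2454901/53820 (≈-45.6132) theta=-89249/53820 (≈-1.6583)
|theta_initial|=0.4000 |theta_final|=89249/53820 (≈1.6583) -> increased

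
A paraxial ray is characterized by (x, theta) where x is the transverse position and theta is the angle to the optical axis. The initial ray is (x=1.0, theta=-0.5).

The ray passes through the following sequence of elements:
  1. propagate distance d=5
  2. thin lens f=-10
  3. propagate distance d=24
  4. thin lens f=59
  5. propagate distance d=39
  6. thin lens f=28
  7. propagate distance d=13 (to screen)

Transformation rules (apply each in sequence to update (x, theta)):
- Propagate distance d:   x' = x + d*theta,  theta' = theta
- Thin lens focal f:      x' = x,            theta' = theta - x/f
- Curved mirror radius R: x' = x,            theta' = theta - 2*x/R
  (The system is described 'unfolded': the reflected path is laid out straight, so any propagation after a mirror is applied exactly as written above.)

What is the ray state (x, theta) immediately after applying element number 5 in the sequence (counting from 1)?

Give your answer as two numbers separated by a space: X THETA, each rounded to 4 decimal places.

Initial: x=1.0000 theta=-0.5000
After 1 (propagate distance d=5): x=-1.5000 theta=-0.5000
After 2 (thin lens f=-10): x=-1.5000 theta=-0.6500
After 3 (propagate distance d=24): x=-17.1000 theta=-0.6500
After 4 (thin lens f=59): x=-17.1000 theta=-85/236 (≈-0.3602)
After 5 (propagate distance d=39): x=-36753/1180 (≈-31.1466) theta=-85/236 (≈-0.3602)
Rounded to 4 decimal places: x = -31.1466, theta = -0.3602

Answer: -31.1466 -0.3602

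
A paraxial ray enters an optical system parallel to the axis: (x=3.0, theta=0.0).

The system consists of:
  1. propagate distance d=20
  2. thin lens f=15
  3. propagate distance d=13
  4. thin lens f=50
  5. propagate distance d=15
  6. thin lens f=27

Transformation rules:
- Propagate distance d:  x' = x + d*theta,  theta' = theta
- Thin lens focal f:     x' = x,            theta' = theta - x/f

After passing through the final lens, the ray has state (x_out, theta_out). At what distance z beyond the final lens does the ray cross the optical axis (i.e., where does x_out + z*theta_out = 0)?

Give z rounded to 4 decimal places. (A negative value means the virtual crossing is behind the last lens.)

Initial: x=3.0000 theta=0.0000
After 1 (propagate distance d=20): x=3.0000 theta=0.0000
After 2 (thin lens f=15): x=3.0000 theta=-0.2000
After 3 (propagate distance d=13): x=0.4000 theta=-0.2000
After 4 (thin lens f=50): x=0.4000 theta=-0.2080
After 5 (propagate distance d=15): x=-2.7200 theta=-0.2080
After 6 (thin lens f=27): x=-2.7200 theta=-362/3375 (≈-0.1073)
z_focus = -x_out/theta_out = -(-2.7200)/(-362/3375) = -4590/181 ≈ -25.3591
Rounded to 4 decimal places: z = -25.3591

Answer: -25.3591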